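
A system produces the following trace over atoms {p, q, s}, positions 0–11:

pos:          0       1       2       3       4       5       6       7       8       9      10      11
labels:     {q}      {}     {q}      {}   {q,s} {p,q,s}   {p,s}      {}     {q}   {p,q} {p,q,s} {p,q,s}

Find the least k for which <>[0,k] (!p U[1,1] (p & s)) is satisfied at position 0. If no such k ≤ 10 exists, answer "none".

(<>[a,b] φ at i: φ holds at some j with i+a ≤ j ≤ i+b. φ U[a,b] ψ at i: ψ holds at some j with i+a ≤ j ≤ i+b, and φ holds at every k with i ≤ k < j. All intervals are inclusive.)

4

Scan j = 0,1,… for (!p U[1,1] (p & s)):
  j=0: fails
  j=1: fails
  j=2: fails
  j=3: fails
  j=4: holds
First hit at j=4, so smallest k = 4-0 = 4.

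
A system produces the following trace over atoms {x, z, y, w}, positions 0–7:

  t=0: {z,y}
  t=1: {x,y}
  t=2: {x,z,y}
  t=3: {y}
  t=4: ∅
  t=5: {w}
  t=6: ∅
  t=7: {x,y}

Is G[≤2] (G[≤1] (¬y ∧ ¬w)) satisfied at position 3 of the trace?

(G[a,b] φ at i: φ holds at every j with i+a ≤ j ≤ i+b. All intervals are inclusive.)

No

Check G[≤1] (¬y ∧ ¬w) at every j in [3,5]:
  j=3: fails at 3
  j=4: fails at 5
  j=5: fails at 5
Fails at j=3 → formula fails.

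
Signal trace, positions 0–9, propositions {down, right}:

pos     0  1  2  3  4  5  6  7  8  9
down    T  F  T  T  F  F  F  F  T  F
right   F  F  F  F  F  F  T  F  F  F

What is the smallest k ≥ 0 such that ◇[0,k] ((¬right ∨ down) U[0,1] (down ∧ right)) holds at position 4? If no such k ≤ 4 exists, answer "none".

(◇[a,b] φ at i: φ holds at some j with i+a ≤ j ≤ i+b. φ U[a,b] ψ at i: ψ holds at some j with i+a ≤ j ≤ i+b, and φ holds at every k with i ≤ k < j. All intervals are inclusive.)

none

Scan j = 4,5,… for ((¬right ∨ down) U[0,1] (down ∧ right)):
  j=4: fails
  j=5: fails
  j=6: fails
  j=7: fails
  j=8: fails
No j in [4,8] satisfies it → none.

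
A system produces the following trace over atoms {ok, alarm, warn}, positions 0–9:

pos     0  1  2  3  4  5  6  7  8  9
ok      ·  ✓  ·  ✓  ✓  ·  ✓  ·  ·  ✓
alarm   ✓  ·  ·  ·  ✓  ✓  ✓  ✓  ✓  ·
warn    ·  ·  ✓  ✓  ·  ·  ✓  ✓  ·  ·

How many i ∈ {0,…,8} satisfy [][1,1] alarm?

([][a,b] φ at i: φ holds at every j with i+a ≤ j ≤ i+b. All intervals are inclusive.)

5

Evaluate at each i in [0,8]:
  i=0: ✗ (fails at j=1)
  i=1: ✗ (fails at j=2)
  i=2: ✗ (fails at j=3)
  i=3: ✓ (all of [4,4])
  i=4: ✓ (all of [5,5])
  i=5: ✓ (all of [6,6])
  i=6: ✓ (all of [7,7])
  i=7: ✓ (all of [8,8])
  i=8: ✗ (fails at j=9)
Positions where it holds: {3, 4, 5, 6, 7} → 5.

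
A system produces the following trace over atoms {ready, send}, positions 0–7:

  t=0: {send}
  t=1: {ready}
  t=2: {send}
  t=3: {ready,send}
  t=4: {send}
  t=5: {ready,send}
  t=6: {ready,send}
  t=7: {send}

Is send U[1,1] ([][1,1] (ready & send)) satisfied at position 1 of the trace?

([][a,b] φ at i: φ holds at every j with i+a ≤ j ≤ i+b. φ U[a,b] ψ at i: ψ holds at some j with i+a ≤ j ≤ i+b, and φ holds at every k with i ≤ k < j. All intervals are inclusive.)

False

Need some j in [2,2] with [][1,1] (ready & send), and send at every k in [1,j-1].
  j=2: [][1,1] (ready & send) holds, but send fails at k=1 → not this j.
No j in the window works → until fails.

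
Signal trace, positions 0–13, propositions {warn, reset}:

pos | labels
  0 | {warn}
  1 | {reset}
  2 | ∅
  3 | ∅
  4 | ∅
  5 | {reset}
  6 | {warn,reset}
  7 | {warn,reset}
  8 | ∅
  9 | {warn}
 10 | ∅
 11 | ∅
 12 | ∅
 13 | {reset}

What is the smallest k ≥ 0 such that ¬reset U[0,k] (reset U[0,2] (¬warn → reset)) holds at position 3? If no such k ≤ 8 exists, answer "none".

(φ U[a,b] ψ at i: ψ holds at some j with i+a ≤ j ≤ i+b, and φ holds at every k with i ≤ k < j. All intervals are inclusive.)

Need earliest j ≥ 3 with (reset U[0,2] (¬warn → reset)), and ¬reset at every k in [3,j-1].
  j=3: rhs fails.
  j=4: rhs fails.
  j=5: rhs holds; lhs holds on [3,4]. k = 2.

2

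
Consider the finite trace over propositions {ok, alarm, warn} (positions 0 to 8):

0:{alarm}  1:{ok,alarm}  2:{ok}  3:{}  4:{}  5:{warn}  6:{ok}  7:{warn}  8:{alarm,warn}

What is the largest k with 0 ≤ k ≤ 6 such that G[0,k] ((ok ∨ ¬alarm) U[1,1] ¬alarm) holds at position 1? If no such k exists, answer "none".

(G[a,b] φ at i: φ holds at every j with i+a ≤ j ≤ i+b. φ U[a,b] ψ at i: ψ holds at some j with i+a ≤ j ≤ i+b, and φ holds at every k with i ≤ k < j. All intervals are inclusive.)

5

((ok ∨ ¬alarm) U[1,1] ¬alarm) must hold from j=1 onward; find where it first fails.
  j=1: holds
  j=2: holds
  j=3: holds
  j=4: holds
  j=5: holds
  j=6: holds
  j=7: fails
Holds on [1,6], so largest k = 5.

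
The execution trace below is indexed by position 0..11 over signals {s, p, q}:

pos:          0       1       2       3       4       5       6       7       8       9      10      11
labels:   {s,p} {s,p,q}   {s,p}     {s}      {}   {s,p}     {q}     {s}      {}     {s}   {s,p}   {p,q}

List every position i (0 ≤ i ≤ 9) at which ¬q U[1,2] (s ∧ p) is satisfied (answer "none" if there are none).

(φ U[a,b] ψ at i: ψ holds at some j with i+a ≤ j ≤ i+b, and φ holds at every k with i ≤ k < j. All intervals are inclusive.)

Evaluate at each i in [0,9]:
  i=0: ✓ (rhs at j=1; lhs holds on [0,0])
  i=1: ✗ (lhs fails at k=1 before rhs at j=2)
  i=2: ✗ (no rhs in [3,4])
  i=3: ✓ (rhs at j=5; lhs holds on [3,4])
  i=4: ✓ (rhs at j=5; lhs holds on [4,4])
  i=5: ✗ (no rhs in [6,7])
  i=6: ✗ (no rhs in [7,8])
  i=7: ✗ (no rhs in [8,9])
  i=8: ✓ (rhs at j=10; lhs holds on [8,9])
  i=9: ✓ (rhs at j=10; lhs holds on [9,9])

0, 3, 4, 8, 9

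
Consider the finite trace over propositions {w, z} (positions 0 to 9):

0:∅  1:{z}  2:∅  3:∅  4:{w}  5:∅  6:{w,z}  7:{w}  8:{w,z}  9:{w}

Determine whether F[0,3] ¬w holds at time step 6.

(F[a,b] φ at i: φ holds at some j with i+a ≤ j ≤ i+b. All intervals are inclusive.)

False

Check ¬w at each j in [6,9]:
  j=6: false
  j=7: false
  j=8: false
  j=9: false
No position in the window satisfies it → formula fails.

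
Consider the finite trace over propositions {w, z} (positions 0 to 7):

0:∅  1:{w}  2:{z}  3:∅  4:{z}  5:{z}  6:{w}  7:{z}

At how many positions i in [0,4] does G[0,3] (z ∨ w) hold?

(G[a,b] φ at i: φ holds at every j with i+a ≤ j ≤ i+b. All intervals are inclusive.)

1

Evaluate at each i in [0,4]:
  i=0: ✗ (fails at j=0)
  i=1: ✗ (fails at j=3)
  i=2: ✗ (fails at j=3)
  i=3: ✗ (fails at j=3)
  i=4: ✓ (all of [4,7])
Positions where it holds: {4} → 1.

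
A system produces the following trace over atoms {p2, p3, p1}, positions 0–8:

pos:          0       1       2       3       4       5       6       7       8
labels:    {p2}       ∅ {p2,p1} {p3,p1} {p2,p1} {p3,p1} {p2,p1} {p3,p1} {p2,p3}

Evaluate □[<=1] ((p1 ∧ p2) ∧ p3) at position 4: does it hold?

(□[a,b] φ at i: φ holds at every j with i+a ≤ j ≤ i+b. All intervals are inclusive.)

No

Check ((p1 ∧ p2) ∧ p3) at every j in [4,5]:
  j=4: false
  j=5: false
Fails at j=4 → formula fails.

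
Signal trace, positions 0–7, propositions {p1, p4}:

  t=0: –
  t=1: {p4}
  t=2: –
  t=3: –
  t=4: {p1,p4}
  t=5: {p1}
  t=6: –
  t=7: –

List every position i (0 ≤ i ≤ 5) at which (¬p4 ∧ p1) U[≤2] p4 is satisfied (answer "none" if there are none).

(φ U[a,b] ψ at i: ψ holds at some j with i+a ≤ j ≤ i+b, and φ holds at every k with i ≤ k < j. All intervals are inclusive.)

Evaluate at each i in [0,5]:
  i=0: ✗ (lhs fails at k=0 before rhs at j=1)
  i=1: ✓ (rhs at j=1)
  i=2: ✗ (lhs fails at k=2 before rhs at j=4)
  i=3: ✗ (lhs fails at k=3 before rhs at j=4)
  i=4: ✓ (rhs at j=4)
  i=5: ✗ (no rhs in [5,7])

1, 4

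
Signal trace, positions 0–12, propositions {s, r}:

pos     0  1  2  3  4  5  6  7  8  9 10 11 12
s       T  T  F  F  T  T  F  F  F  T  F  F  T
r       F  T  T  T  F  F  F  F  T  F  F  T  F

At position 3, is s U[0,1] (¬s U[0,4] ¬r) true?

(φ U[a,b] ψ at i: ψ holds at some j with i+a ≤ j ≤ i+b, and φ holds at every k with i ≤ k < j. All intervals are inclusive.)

Holds

Need some j in [3,4] with (¬s U[0,4] ¬r), and s at every k in [3,j-1].
  j=3: (¬s U[0,4] ¬r) holds; no prefix to check → satisfied.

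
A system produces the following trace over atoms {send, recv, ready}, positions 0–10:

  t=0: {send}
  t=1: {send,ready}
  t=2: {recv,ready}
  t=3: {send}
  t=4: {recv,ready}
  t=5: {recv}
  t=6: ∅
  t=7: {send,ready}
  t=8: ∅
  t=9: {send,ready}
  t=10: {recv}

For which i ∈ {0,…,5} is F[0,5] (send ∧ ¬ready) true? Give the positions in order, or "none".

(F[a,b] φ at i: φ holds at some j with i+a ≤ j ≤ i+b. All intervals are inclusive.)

Evaluate at each i in [0,5]:
  i=0: ✓ (witness j=0)
  i=1: ✓ (witness j=3)
  i=2: ✓ (witness j=3)
  i=3: ✓ (witness j=3)
  i=4: ✗ (none in [4,9])
  i=5: ✗ (none in [5,10])

0, 1, 2, 3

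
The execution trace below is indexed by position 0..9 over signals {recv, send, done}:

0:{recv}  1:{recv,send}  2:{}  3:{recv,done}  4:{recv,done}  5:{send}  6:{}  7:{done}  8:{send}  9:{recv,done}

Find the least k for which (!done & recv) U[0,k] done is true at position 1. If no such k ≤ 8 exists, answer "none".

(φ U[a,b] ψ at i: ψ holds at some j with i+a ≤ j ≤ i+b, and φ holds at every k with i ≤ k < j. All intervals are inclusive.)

Need earliest j ≥ 1 with done, and (!done & recv) at every k in [1,j-1].
  j=1: rhs fails.
  j=2: rhs fails.
  j=3: rhs holds but lhs fails at k=2.
  j=4: rhs holds but lhs fails at k=2.
  j=5: rhs fails.
  j=6: rhs fails.
  j=7: rhs holds but lhs fails at k=2.
  j=8: rhs fails.
  j=9: rhs holds but lhs fails at k=2.
No witness within the range → none.

none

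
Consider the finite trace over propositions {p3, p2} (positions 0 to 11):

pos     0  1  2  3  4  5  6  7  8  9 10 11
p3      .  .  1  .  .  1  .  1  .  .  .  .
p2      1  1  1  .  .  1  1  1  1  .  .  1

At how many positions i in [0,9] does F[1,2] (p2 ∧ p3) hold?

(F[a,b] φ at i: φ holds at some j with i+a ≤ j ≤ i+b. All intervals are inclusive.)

Evaluate at each i in [0,9]:
  i=0: ✓ (witness j=2)
  i=1: ✓ (witness j=2)
  i=2: ✗ (none in [3,4])
  i=3: ✓ (witness j=5)
  i=4: ✓ (witness j=5)
  i=5: ✓ (witness j=7)
  i=6: ✓ (witness j=7)
  i=7: ✗ (none in [8,9])
  i=8: ✗ (none in [9,10])
  i=9: ✗ (none in [10,11])
Positions where it holds: {0, 1, 3, 4, 5, 6} → 6.

6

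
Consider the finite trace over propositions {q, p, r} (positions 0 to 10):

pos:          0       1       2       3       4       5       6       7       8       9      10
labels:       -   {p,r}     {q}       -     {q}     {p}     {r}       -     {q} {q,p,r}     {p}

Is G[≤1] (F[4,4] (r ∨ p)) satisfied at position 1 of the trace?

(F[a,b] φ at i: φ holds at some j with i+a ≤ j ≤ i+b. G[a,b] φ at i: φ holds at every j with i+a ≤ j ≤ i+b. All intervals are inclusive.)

Yes

Check F[4,4] (r ∨ p) at every j in [1,2]:
  j=1: holds (witness at 5)
  j=2: holds (witness at 6)
All positions satisfy it → formula holds.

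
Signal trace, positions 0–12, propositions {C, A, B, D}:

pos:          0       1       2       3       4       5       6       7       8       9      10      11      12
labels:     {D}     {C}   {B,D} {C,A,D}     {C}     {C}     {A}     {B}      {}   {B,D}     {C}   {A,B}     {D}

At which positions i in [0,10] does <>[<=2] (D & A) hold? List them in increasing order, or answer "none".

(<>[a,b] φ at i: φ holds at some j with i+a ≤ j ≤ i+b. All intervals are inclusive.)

Evaluate at each i in [0,10]:
  i=0: ✗ (none in [0,2])
  i=1: ✓ (witness j=3)
  i=2: ✓ (witness j=3)
  i=3: ✓ (witness j=3)
  i=4: ✗ (none in [4,6])
  i=5: ✗ (none in [5,7])
  i=6: ✗ (none in [6,8])
  i=7: ✗ (none in [7,9])
  i=8: ✗ (none in [8,10])
  i=9: ✗ (none in [9,11])
  i=10: ✗ (none in [10,12])

1, 2, 3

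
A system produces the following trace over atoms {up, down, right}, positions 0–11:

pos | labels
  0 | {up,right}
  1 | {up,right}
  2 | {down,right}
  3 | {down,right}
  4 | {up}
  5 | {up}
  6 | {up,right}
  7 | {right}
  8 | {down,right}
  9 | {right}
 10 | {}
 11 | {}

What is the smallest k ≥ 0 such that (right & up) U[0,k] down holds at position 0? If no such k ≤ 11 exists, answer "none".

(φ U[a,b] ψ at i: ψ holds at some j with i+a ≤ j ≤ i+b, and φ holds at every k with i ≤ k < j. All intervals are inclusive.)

2

Need earliest j ≥ 0 with down, and (right & up) at every k in [0,j-1].
  j=0: rhs fails.
  j=1: rhs fails.
  j=2: rhs holds; lhs holds on [0,1]. k = 2.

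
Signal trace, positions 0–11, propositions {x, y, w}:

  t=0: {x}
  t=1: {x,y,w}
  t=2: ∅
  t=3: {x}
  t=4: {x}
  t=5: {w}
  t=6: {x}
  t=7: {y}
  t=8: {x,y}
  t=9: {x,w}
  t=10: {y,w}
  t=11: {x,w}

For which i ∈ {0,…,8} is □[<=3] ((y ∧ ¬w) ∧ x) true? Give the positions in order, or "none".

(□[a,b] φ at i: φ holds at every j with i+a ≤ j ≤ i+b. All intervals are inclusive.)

Evaluate at each i in [0,8]:
  i=0: ✗ (fails at j=0)
  i=1: ✗ (fails at j=1)
  i=2: ✗ (fails at j=2)
  i=3: ✗ (fails at j=3)
  i=4: ✗ (fails at j=4)
  i=5: ✗ (fails at j=5)
  i=6: ✗ (fails at j=6)
  i=7: ✗ (fails at j=7)
  i=8: ✗ (fails at j=9)

none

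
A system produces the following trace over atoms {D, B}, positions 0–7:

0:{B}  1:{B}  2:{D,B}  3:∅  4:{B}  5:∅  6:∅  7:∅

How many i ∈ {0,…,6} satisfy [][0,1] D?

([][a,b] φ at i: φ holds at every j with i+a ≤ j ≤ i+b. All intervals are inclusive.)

0

Evaluate at each i in [0,6]:
  i=0: ✗ (fails at j=0)
  i=1: ✗ (fails at j=1)
  i=2: ✗ (fails at j=3)
  i=3: ✗ (fails at j=3)
  i=4: ✗ (fails at j=4)
  i=5: ✗ (fails at j=5)
  i=6: ✗ (fails at j=6)
Positions where it holds: {} → 0.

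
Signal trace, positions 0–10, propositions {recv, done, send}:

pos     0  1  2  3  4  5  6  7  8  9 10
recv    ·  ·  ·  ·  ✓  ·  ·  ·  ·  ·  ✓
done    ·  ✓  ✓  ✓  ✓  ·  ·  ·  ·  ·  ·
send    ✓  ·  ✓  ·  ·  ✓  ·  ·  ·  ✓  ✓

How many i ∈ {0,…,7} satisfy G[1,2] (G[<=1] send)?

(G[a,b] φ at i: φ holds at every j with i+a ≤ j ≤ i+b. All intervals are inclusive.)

0

Evaluate at each i in [0,7]:
  i=0: ✗ (fails at j=1)
  i=1: ✗ (fails at j=2)
  i=2: ✗ (fails at j=3)
  i=3: ✗ (fails at j=4)
  i=4: ✗ (fails at j=5)
  i=5: ✗ (fails at j=6)
  i=6: ✗ (fails at j=7)
  i=7: ✗ (fails at j=8)
Positions where it holds: {} → 0.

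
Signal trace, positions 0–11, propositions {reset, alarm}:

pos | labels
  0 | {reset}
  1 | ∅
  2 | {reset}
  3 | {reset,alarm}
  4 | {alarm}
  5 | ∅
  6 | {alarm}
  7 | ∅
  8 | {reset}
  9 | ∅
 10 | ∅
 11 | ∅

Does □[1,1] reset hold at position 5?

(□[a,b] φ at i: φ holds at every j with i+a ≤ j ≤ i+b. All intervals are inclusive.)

Does not hold

Check reset at every j in [6,6]:
  j=6: false
Fails at j=6 → formula fails.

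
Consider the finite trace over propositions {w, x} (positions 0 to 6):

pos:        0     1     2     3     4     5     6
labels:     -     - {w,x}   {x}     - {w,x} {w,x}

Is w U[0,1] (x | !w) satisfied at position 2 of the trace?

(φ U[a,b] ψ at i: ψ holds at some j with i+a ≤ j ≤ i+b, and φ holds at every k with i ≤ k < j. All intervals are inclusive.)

Holds

Need some j in [2,3] with (x | !w), and w at every k in [2,j-1].
  j=2: (x | !w) holds; no prefix to check → satisfied.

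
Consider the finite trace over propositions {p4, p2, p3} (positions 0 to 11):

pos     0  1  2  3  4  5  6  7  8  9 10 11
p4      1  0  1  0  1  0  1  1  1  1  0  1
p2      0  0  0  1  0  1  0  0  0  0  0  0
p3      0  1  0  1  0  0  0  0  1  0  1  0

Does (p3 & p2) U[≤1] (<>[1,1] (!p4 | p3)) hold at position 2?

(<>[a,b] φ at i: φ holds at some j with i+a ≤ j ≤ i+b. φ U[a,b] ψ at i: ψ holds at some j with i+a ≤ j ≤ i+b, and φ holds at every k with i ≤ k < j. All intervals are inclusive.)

Need some j in [2,3] with <>[1,1] (!p4 | p3), and (p3 & p2) at every k in [2,j-1].
  j=2: <>[1,1] (!p4 | p3) holds; no prefix to check → satisfied.

True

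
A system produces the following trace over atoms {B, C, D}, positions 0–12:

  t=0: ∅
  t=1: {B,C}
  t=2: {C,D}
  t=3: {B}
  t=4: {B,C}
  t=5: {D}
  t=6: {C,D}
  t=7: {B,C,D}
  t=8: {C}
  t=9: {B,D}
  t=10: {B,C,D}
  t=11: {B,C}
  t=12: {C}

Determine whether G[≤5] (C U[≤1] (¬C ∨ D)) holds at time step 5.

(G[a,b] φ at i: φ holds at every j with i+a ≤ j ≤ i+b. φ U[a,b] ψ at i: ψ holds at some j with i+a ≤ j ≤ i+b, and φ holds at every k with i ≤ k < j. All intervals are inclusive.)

Check (C U[≤1] (¬C ∨ D)) at every j in [5,10]:
  j=5: holds
  j=6: holds
  j=7: holds
  j=8: holds
  j=9: holds
  j=10: holds
All positions satisfy it → formula holds.

Holds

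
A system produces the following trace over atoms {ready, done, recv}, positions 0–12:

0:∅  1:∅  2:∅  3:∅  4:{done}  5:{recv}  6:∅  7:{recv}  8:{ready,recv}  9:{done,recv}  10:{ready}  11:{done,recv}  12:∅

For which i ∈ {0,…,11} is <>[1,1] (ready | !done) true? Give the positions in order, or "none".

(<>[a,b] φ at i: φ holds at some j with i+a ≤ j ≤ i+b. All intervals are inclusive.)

0, 1, 2, 4, 5, 6, 7, 9, 11

Evaluate at each i in [0,11]:
  i=0: ✓ (witness j=1)
  i=1: ✓ (witness j=2)
  i=2: ✓ (witness j=3)
  i=3: ✗ (none in [4,4])
  i=4: ✓ (witness j=5)
  i=5: ✓ (witness j=6)
  i=6: ✓ (witness j=7)
  i=7: ✓ (witness j=8)
  i=8: ✗ (none in [9,9])
  i=9: ✓ (witness j=10)
  i=10: ✗ (none in [11,11])
  i=11: ✓ (witness j=12)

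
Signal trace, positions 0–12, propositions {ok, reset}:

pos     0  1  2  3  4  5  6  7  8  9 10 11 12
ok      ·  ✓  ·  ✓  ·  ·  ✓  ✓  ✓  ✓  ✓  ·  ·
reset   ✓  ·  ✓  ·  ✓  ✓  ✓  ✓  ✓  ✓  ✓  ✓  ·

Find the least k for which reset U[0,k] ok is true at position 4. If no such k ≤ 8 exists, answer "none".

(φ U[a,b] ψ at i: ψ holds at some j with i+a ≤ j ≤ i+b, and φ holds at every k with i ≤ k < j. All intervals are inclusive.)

Need earliest j ≥ 4 with ok, and reset at every k in [4,j-1].
  j=4: rhs fails.
  j=5: rhs fails.
  j=6: rhs holds; lhs holds on [4,5]. k = 2.

2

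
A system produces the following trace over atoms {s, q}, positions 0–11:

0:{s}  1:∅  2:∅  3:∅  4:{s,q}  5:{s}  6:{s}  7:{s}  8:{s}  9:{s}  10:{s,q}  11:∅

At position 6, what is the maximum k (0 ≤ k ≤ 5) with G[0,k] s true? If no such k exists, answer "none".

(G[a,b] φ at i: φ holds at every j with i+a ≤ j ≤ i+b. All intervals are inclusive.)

s must hold from j=6 onward; find where it first fails.
  j=6: holds
  j=7: holds
  j=8: holds
  j=9: holds
  j=10: holds
  j=11: fails
Holds on [6,10], so largest k = 4.

4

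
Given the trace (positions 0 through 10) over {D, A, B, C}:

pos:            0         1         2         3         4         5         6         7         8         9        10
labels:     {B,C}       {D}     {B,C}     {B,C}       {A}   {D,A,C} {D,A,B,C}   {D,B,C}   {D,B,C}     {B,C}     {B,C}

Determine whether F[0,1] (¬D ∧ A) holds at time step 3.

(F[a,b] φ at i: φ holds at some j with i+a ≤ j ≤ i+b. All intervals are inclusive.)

True

Check (¬D ∧ A) at each j in [3,4]:
  j=3: false
  j=4: true
Found at j=4 → formula holds.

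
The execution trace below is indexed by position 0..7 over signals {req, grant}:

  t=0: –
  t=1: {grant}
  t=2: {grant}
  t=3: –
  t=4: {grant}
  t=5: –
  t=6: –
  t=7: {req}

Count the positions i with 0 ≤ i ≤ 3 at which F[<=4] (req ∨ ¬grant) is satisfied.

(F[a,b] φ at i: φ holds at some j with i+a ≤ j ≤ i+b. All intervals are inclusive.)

Evaluate at each i in [0,3]:
  i=0: ✓ (witness j=0)
  i=1: ✓ (witness j=3)
  i=2: ✓ (witness j=3)
  i=3: ✓ (witness j=3)
Positions where it holds: {0, 1, 2, 3} → 4.

4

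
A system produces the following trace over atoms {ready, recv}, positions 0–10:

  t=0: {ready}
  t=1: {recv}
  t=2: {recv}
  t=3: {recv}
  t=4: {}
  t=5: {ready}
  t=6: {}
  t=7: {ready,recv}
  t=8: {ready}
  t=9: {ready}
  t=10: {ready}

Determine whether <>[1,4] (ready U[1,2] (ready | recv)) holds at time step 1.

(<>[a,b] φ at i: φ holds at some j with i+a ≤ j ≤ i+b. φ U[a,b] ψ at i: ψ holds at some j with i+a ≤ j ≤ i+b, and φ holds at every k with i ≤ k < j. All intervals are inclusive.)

No

Check (ready U[1,2] (ready | recv)) at each j in [2,5]:
  j=2: fails
  j=3: fails
  j=4: fails
  j=5: fails
No position in the window satisfies it → formula fails.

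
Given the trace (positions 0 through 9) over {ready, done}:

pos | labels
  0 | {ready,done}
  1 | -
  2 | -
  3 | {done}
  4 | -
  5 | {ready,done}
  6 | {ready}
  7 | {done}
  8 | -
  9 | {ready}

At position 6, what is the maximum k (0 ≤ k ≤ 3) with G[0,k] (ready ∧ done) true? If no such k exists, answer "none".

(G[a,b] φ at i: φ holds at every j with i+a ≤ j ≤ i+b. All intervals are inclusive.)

none

(ready ∧ done) must hold from j=6 onward; find where it first fails.
  j=6: fails → no k works.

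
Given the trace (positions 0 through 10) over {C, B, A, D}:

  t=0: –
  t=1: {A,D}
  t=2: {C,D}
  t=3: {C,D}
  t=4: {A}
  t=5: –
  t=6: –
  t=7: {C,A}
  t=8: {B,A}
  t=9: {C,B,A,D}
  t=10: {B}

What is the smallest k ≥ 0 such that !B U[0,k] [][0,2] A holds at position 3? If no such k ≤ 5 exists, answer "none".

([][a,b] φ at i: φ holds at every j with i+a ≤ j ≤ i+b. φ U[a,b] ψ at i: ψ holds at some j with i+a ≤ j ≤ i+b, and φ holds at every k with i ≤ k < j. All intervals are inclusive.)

4

Need earliest j ≥ 3 with [][0,2] A, and !B at every k in [3,j-1].
  j=3: rhs fails.
  j=4: rhs fails.
  j=5: rhs fails.
  j=6: rhs fails.
  j=7: rhs holds; lhs holds on [3,6]. k = 4.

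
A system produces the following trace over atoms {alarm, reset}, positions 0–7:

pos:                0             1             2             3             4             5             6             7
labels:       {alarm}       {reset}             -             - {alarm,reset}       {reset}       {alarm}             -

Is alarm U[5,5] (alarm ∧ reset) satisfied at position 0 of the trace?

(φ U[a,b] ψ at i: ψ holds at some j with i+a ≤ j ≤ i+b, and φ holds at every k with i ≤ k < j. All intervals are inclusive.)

Does not hold

Need some j in [5,5] with (alarm ∧ reset), and alarm at every k in [0,j-1].
  j=5: (alarm ∧ reset) false.
No j in the window works → until fails.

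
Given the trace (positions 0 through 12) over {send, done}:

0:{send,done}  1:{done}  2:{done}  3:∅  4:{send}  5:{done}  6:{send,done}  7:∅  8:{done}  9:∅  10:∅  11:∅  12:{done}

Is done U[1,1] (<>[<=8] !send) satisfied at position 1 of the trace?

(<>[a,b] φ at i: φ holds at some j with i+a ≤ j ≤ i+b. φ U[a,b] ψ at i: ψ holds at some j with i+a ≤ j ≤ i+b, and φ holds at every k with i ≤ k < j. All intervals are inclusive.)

Yes

Need some j in [2,2] with <>[<=8] !send, and done at every k in [1,j-1].
  j=2: <>[<=8] !send holds; done holds at every k in [1,1] → satisfied.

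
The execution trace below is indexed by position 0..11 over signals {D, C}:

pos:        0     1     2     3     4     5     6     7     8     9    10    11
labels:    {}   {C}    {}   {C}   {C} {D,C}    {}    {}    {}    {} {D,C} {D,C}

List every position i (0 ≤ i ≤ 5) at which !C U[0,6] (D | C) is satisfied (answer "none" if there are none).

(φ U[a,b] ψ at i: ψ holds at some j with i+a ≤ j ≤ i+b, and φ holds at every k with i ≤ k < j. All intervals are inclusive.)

Evaluate at each i in [0,5]:
  i=0: ✓ (rhs at j=1; lhs holds on [0,0])
  i=1: ✓ (rhs at j=1)
  i=2: ✓ (rhs at j=3; lhs holds on [2,2])
  i=3: ✓ (rhs at j=3)
  i=4: ✓ (rhs at j=4)
  i=5: ✓ (rhs at j=5)

0, 1, 2, 3, 4, 5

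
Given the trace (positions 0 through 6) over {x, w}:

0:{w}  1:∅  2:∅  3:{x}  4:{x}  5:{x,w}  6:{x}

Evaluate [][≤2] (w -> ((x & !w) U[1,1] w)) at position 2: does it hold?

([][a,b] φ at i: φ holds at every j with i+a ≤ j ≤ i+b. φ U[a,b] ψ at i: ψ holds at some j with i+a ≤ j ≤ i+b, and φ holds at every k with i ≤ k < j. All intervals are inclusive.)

Yes

Check (w -> ((x & !w) U[1,1] w)) at every j in [2,4]:
  j=2: antecedent false → ✓
  j=3: antecedent false → ✓
  j=4: antecedent false → ✓
All positions satisfy it → formula holds.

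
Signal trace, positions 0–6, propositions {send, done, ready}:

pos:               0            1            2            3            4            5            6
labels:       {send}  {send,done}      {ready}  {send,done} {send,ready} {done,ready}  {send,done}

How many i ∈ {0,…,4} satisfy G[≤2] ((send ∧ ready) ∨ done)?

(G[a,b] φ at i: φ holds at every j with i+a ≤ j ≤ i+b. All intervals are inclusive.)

2

Evaluate at each i in [0,4]:
  i=0: ✗ (fails at j=0)
  i=1: ✗ (fails at j=2)
  i=2: ✗ (fails at j=2)
  i=3: ✓ (all of [3,5])
  i=4: ✓ (all of [4,6])
Positions where it holds: {3, 4} → 2.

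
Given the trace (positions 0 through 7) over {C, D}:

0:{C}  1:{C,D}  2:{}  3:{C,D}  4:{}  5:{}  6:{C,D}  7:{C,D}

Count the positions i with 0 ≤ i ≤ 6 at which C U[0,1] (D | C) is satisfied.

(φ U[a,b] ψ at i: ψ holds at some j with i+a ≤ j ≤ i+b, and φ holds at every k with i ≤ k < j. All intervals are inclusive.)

4

Evaluate at each i in [0,6]:
  i=0: ✓ (rhs at j=0)
  i=1: ✓ (rhs at j=1)
  i=2: ✗ (lhs fails at k=2 before rhs at j=3)
  i=3: ✓ (rhs at j=3)
  i=4: ✗ (no rhs in [4,5])
  i=5: ✗ (lhs fails at k=5 before rhs at j=6)
  i=6: ✓ (rhs at j=6)
Positions where it holds: {0, 1, 3, 6} → 4.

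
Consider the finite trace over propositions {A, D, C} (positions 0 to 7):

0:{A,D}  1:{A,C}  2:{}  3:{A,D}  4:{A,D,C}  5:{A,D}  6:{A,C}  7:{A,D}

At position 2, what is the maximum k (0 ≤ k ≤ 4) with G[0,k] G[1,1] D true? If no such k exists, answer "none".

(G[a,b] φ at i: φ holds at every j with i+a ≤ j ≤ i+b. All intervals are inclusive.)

2

G[1,1] D must hold from j=2 onward; find where it first fails.
  j=2: holds
  j=3: holds
  j=4: holds
  j=5: fails
Holds on [2,4], so largest k = 2.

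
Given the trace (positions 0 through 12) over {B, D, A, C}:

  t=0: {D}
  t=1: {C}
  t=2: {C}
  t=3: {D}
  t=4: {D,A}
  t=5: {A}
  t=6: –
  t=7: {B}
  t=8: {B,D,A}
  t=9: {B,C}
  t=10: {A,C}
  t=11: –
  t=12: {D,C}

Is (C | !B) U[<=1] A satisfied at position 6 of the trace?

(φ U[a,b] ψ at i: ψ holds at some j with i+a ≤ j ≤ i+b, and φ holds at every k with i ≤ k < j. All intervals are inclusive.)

Need some j in [6,7] with A, and (C | !B) at every k in [6,j-1].
  j=6: A false.
  j=7: A false.
No j in the window works → until fails.

Does not hold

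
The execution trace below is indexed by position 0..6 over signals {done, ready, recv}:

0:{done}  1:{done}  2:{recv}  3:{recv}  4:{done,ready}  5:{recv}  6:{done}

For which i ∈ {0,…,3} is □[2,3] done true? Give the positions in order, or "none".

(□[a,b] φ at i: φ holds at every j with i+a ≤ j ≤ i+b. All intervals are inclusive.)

none

Evaluate at each i in [0,3]:
  i=0: ✗ (fails at j=2)
  i=1: ✗ (fails at j=3)
  i=2: ✗ (fails at j=5)
  i=3: ✗ (fails at j=5)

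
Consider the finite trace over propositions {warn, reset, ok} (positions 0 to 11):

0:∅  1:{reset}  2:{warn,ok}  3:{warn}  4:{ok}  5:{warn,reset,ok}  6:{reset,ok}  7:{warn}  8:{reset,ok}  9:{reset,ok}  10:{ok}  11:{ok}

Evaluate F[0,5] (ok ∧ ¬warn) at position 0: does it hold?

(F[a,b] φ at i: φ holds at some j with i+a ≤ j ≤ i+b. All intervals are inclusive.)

True

Check (ok ∧ ¬warn) at each j in [0,5]:
  j=0: false
  j=1: false
  j=2: false
  j=3: false
  j=4: true
  j=5: false
Found at j=4 → formula holds.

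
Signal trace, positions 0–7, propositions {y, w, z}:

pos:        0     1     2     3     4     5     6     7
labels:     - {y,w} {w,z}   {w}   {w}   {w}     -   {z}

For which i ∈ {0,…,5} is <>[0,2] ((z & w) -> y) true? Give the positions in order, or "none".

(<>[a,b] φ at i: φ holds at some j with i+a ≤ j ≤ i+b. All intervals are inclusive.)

Evaluate at each i in [0,5]:
  i=0: ✓ (witness j=0)
  i=1: ✓ (witness j=1)
  i=2: ✓ (witness j=3)
  i=3: ✓ (witness j=3)
  i=4: ✓ (witness j=4)
  i=5: ✓ (witness j=5)

0, 1, 2, 3, 4, 5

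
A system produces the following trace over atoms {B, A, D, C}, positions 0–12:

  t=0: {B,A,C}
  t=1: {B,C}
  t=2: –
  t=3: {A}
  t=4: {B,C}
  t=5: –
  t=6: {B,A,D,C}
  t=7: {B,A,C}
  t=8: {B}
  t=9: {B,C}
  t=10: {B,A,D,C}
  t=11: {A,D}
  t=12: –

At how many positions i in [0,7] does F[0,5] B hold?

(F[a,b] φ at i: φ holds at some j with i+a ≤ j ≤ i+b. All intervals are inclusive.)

Evaluate at each i in [0,7]:
  i=0: ✓ (witness j=0)
  i=1: ✓ (witness j=1)
  i=2: ✓ (witness j=4)
  i=3: ✓ (witness j=4)
  i=4: ✓ (witness j=4)
  i=5: ✓ (witness j=6)
  i=6: ✓ (witness j=6)
  i=7: ✓ (witness j=7)
Positions where it holds: {0, 1, 2, 3, 4, 5, 6, 7} → 8.

8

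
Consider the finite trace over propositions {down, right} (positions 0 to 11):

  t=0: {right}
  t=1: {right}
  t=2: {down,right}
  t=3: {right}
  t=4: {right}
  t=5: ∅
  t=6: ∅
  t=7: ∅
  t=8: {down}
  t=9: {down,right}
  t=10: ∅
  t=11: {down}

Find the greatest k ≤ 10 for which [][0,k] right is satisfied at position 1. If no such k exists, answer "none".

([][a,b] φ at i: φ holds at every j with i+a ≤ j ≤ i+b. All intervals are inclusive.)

right must hold from j=1 onward; find where it first fails.
  j=1: holds
  j=2: holds
  j=3: holds
  j=4: holds
  j=5: fails
Holds on [1,4], so largest k = 3.

3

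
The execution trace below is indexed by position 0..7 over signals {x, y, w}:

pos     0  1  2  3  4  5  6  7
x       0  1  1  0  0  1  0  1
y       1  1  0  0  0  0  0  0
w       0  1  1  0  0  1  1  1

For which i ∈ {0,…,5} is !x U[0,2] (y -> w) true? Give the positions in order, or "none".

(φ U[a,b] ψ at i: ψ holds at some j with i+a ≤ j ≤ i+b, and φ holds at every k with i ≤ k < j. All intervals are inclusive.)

0, 1, 2, 3, 4, 5

Evaluate at each i in [0,5]:
  i=0: ✓ (rhs at j=1; lhs holds on [0,0])
  i=1: ✓ (rhs at j=1)
  i=2: ✓ (rhs at j=2)
  i=3: ✓ (rhs at j=3)
  i=4: ✓ (rhs at j=4)
  i=5: ✓ (rhs at j=5)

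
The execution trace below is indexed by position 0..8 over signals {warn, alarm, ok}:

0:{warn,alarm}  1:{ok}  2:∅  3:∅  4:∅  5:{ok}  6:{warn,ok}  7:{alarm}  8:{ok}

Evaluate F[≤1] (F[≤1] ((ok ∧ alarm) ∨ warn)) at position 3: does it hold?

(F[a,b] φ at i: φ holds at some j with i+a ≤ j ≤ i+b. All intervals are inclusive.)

No

Check F[≤1] ((ok ∧ alarm) ∨ warn) at each j in [3,4]:
  j=3: fails (none in [3,4])
  j=4: fails (none in [4,5])
No position in the window satisfies it → formula fails.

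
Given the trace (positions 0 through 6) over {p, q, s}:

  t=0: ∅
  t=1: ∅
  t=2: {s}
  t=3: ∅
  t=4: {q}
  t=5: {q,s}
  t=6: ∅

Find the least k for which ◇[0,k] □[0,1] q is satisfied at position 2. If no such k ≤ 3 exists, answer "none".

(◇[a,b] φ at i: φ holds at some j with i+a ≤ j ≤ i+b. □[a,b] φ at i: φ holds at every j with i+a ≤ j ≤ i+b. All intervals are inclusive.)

Scan j = 2,3,… for □[0,1] q:
  j=2: fails
  j=3: fails
  j=4: holds
First hit at j=4, so smallest k = 4-2 = 2.

2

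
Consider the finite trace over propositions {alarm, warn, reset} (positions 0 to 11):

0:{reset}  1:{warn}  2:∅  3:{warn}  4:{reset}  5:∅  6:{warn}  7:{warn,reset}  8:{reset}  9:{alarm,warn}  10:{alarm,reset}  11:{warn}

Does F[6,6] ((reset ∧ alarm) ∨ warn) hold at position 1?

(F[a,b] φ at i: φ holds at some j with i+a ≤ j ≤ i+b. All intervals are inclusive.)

Yes

Check ((reset ∧ alarm) ∨ warn) at each j in [7,7]:
  j=7: true
Found at j=7 → formula holds.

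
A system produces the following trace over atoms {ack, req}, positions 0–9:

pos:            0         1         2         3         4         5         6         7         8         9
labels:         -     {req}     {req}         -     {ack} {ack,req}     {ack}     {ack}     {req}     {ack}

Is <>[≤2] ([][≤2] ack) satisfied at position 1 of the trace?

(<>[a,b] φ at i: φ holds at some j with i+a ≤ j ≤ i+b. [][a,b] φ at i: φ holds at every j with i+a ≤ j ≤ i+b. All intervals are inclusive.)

Check [][≤2] ack at each j in [1,3]:
  j=1: fails at 1
  j=2: fails at 2
  j=3: fails at 3
No position in the window satisfies it → formula fails.

No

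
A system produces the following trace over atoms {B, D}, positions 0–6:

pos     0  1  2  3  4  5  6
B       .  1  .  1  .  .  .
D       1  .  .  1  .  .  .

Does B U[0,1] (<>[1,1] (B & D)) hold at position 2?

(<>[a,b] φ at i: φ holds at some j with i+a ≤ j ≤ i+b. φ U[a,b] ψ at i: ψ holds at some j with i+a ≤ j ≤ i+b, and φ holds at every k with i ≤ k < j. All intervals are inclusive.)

Yes

Need some j in [2,3] with <>[1,1] (B & D), and B at every k in [2,j-1].
  j=2: <>[1,1] (B & D) holds; no prefix to check → satisfied.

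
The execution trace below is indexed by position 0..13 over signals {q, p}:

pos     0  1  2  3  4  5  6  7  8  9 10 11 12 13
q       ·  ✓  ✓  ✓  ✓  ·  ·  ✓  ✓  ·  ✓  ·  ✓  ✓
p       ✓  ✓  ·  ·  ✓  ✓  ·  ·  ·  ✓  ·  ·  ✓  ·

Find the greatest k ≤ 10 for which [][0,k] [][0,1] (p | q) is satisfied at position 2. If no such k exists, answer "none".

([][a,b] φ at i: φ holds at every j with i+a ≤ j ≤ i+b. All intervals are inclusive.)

[][0,1] (p | q) must hold from j=2 onward; find where it first fails.
  j=2: holds
  j=3: holds
  j=4: holds
  j=5: fails
Holds on [2,4], so largest k = 2.

2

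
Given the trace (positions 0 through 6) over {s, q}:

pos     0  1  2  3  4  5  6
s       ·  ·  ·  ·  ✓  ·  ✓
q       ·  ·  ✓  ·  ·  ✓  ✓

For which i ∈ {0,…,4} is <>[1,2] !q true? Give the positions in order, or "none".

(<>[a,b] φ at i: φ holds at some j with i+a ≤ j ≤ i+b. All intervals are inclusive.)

0, 1, 2, 3

Evaluate at each i in [0,4]:
  i=0: ✓ (witness j=1)
  i=1: ✓ (witness j=3)
  i=2: ✓ (witness j=3)
  i=3: ✓ (witness j=4)
  i=4: ✗ (none in [5,6])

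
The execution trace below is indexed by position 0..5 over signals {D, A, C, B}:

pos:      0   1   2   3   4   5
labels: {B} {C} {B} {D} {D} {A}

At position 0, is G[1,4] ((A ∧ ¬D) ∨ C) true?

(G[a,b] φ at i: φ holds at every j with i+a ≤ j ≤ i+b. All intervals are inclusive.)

False

Check ((A ∧ ¬D) ∨ C) at every j in [1,4]:
  j=1: true
  j=2: false
  j=3: false
  j=4: false
Fails at j=2 → formula fails.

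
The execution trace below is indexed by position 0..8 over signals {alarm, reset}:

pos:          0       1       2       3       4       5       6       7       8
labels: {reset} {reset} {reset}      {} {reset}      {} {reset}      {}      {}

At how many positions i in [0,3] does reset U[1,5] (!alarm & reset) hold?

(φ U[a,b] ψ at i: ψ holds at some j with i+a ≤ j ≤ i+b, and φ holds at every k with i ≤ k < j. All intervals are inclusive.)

Evaluate at each i in [0,3]:
  i=0: ✓ (rhs at j=1; lhs holds on [0,0])
  i=1: ✓ (rhs at j=2; lhs holds on [1,1])
  i=2: ✗ (lhs fails at k=3 before rhs at j=4)
  i=3: ✗ (lhs fails at k=3 before rhs at j=4)
Positions where it holds: {0, 1} → 2.

2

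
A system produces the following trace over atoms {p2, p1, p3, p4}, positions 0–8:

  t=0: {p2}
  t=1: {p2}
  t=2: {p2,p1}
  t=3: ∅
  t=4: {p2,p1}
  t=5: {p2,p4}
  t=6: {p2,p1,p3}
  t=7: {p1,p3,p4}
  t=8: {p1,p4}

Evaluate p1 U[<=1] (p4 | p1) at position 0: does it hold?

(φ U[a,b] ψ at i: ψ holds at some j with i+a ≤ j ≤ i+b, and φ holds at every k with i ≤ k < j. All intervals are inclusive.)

Need some j in [0,1] with (p4 | p1), and p1 at every k in [0,j-1].
  j=0: (p4 | p1) false.
  j=1: (p4 | p1) false.
No j in the window works → until fails.

False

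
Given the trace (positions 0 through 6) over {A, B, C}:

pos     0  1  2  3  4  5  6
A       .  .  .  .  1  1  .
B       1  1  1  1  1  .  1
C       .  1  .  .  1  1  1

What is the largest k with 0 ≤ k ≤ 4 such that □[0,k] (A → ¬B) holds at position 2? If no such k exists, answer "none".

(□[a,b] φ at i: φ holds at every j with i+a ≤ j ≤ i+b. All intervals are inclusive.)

1

(A → ¬B) must hold from j=2 onward; find where it first fails.
  j=2: holds
  j=3: holds
  j=4: fails
Holds on [2,3], so largest k = 1.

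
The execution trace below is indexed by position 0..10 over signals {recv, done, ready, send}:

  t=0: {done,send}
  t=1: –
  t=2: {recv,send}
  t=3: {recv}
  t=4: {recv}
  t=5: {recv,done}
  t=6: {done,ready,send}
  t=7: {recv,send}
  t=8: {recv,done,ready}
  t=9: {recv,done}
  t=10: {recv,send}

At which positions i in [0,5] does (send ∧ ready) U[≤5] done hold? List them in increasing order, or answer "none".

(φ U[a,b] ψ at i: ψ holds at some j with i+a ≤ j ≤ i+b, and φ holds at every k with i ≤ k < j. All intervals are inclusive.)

0, 5

Evaluate at each i in [0,5]:
  i=0: ✓ (rhs at j=0)
  i=1: ✗ (lhs fails at k=1 before rhs at j=5)
  i=2: ✗ (lhs fails at k=2 before rhs at j=5)
  i=3: ✗ (lhs fails at k=3 before rhs at j=5)
  i=4: ✗ (lhs fails at k=4 before rhs at j=5)
  i=5: ✓ (rhs at j=5)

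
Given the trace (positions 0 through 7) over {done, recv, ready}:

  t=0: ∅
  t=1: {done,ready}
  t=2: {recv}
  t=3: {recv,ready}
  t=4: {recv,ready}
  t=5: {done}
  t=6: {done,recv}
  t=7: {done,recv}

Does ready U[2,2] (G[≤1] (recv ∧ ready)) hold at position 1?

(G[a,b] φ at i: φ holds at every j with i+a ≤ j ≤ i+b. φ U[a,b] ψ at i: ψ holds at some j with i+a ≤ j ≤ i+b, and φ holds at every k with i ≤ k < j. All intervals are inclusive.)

No

Need some j in [3,3] with G[≤1] (recv ∧ ready), and ready at every k in [1,j-1].
  j=3: G[≤1] (recv ∧ ready) holds, but ready fails at k=2 → not this j.
No j in the window works → until fails.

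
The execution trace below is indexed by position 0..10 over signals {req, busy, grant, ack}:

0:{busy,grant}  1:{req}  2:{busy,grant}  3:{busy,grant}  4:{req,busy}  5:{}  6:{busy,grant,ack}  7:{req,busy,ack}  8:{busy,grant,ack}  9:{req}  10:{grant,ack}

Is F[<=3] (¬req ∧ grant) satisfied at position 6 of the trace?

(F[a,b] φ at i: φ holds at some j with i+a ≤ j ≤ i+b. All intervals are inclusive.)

Yes

Check (¬req ∧ grant) at each j in [6,9]:
  j=6: true
  j=7: false
  j=8: true
  j=9: false
Found at j=6 → formula holds.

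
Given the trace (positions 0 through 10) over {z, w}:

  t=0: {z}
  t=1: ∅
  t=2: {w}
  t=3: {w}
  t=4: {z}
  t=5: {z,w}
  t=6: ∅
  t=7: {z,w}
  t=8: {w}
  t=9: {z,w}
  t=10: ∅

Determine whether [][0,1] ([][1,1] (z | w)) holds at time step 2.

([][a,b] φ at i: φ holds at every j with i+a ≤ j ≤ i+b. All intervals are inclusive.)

Check [][1,1] (z | w) at every j in [2,3]:
  j=2: holds on [3,3]
  j=3: holds on [4,4]
All positions satisfy it → formula holds.

Yes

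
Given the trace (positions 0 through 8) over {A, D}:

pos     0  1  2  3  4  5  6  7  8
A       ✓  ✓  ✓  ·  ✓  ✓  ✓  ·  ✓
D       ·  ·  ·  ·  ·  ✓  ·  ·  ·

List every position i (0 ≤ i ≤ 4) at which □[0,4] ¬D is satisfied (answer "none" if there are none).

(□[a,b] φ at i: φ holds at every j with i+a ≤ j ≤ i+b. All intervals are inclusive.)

0

Evaluate at each i in [0,4]:
  i=0: ✓ (all of [0,4])
  i=1: ✗ (fails at j=5)
  i=2: ✗ (fails at j=5)
  i=3: ✗ (fails at j=5)
  i=4: ✗ (fails at j=5)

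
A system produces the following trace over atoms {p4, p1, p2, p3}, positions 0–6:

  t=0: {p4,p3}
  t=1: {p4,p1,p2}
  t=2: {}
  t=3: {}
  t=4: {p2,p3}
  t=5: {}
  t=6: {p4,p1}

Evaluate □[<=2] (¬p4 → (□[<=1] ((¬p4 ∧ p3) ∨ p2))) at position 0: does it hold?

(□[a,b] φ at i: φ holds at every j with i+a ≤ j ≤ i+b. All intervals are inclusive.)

No

Check (¬p4 → (□[<=1] ((¬p4 ∧ p3) ∨ p2))) at every j in [0,2]:
  j=0: antecedent false → ✓
  j=1: antecedent false → ✓
  j=2: antecedent true; consequent fails at 2 → ✗
Fails at j=2 → formula fails.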